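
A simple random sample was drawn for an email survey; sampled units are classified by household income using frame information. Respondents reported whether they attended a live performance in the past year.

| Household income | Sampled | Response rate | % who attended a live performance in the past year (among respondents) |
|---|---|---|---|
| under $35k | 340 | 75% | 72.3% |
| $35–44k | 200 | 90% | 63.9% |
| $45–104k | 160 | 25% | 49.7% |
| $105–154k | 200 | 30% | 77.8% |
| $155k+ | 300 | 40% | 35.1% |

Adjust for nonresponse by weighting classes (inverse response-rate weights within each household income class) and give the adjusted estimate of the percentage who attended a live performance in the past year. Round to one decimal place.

With weight = n_sampled/n_responded per class, the weighted class total is n_sampled:
  under $35k: 340 × 72.3 = 24,582
  $35–44k: 200 × 63.9 = 12,780
  $45–104k: 160 × 49.7 = 7952
  $105–154k: 200 × 77.8 = 15,560
  $155k+: 300 × 35.1 = 10,530
Adjusted estimate = 71,404 / 1,200 = 59.5033 → 59.5%.

59.5%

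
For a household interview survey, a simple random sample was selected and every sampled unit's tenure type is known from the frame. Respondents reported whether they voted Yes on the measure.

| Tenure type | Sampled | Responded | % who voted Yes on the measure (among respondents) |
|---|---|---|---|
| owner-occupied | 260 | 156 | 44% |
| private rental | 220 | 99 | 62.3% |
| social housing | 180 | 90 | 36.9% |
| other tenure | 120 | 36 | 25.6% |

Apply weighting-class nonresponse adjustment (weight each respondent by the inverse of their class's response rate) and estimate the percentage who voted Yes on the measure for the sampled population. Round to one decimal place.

Response rates by class: owner-occupied 156/260 = 60%, private rental 99/220 = 45%, social housing 90/180 = 50%, other tenure 36/120 = 30%.
With weight = n_sampled/n_responded per class, the weighted class total is n_sampled:
  owner-occupied: 260 × 44 = 11,440
  private rental: 220 × 62.3 = 13,706
  social housing: 180 × 36.9 = 6642
  other tenure: 120 × 25.6 = 3072
Adjusted estimate = 34,860 / 780 = 44.6923 → 44.7%.

44.7%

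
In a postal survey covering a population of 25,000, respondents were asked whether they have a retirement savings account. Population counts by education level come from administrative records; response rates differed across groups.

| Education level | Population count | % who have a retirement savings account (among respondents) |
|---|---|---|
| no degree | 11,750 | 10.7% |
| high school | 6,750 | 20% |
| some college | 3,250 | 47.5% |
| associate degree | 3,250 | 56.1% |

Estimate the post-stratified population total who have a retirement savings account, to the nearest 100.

6,000

Apply each group's respondent rate to its population count:
  no degree: 11,750 × 10.7% = 1257.25
  high school: 6,750 × 20% = 1350
  some college: 3,250 × 47.5% = 1543.75
  associate degree: 3,250 × 56.1% = 1823.25
Estimated total = 5974.25 → 6,000.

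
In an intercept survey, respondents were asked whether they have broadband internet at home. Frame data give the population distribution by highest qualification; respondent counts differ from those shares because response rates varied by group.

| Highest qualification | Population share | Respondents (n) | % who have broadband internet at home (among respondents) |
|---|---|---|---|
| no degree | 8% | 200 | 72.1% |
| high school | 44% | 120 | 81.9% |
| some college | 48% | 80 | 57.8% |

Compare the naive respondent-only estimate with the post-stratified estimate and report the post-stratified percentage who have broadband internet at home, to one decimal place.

Unadjusted (pooled respondent) estimate weights by respondent counts:
  (200/400)×72.1 + (120/400)×81.9 + (80/400)×57.8 = 72.18%
Post-stratified estimate weights by population shares:
  0.08×72.1 + 0.44×81.9 + 0.48×57.8 = 69.548%

69.5%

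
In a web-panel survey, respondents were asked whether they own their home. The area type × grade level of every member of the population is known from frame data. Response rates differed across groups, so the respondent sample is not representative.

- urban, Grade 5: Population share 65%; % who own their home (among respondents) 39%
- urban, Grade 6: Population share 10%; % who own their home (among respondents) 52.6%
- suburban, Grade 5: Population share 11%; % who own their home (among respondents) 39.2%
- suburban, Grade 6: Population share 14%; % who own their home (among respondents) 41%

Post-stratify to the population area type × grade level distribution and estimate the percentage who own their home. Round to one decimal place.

40.7%

Each cell contributes population-share × respondent value:
  urban, Grade 5: 0.65 × 39 = 25.35
  urban, Grade 6: 0.1 × 52.6 = 5.26
  suburban, Grade 5: 0.11 × 39.2 = 4.312
  suburban, Grade 6: 0.14 × 41 = 5.74
Post-stratified estimate = 40.662 → 40.7%.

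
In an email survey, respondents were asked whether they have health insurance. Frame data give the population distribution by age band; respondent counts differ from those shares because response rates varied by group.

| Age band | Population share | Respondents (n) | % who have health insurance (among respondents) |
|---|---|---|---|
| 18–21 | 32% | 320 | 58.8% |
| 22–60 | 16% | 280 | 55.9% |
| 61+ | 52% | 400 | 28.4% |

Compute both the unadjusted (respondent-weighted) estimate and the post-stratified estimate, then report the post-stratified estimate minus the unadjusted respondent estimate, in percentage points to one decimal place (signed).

-3.3 percentage points

Unadjusted (pooled respondent) estimate weights by respondent counts:
  (320/1000)×58.8 + (280/1000)×55.9 + (400/1000)×28.4 = 45.828%
Post-stratifying to population shares instead:
  0.32×58.8 + 0.16×55.9 + 0.52×28.4 = 42.528%
Difference = 42.528 − 45.828 = -3.3 pp.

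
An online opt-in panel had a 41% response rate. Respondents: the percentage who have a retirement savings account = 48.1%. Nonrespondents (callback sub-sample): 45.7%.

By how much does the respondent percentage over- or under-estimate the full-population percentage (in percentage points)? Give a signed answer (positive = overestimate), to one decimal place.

+1.4 percentage points

Nonresponse fraction = 1 − 0.41 = 0.59.
Bias = (nonresponse fraction) × (respondent percentage − nonrespondent percentage)
     = 0.59 × (48.1 − 45.7) = 0.59 × 2.4 = 1.416.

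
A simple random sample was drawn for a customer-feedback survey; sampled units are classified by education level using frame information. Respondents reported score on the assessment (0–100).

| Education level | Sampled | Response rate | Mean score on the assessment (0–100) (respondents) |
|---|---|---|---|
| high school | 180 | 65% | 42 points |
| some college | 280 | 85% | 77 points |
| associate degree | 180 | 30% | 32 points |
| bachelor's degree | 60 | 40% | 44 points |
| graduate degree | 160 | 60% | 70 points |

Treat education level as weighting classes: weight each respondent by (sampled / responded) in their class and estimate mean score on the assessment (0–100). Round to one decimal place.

Weighting each respondent by the inverse class response rate inflates each class back to its sampled size, so the class weight is n_sampled:
  high school: 180 × 42 = 7560
  some college: 280 × 77 = 21,560
  associate degree: 180 × 32 = 5760
  bachelor's degree: 60 × 44 = 2640
  graduate degree: 160 × 70 = 11,200
Adjusted estimate = 48,720 / 860 = 56.6512 → 56.7.

56.7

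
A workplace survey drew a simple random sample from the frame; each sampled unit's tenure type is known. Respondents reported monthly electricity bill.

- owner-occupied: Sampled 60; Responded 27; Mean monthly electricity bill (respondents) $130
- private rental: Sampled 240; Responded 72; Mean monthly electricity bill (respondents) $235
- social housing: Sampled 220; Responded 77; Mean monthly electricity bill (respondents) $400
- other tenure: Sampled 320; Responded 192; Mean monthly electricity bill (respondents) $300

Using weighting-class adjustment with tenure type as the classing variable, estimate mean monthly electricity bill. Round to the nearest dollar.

$295

Response rates by class: owner-occupied 27/60 = 45%, private rental 72/240 = 30%, social housing 77/220 = 35%, other tenure 192/320 = 60%.
Weighting each respondent by the inverse class response rate inflates each class back to its sampled size, so the class weight is n_sampled:
  owner-occupied: 60 × 130 = 7800
  private rental: 240 × 235 = 56,400
  social housing: 220 × 400 = 88,000
  other tenure: 320 × 300 = 96,000
Adjusted estimate = 248,200 / 840 = 295.476 → $295.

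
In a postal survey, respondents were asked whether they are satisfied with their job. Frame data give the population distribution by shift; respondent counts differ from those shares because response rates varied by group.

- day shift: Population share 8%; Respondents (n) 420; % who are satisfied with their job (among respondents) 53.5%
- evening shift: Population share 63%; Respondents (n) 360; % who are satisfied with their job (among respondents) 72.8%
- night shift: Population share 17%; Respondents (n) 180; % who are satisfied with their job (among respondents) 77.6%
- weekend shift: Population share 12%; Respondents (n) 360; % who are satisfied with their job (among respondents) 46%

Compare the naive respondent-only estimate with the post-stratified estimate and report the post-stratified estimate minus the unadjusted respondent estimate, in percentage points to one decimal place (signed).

Unadjusted (pooled respondent) estimate weights by respondent counts:
  (420/1320)×53.5 + (360/1320)×72.8 + (180/1320)×77.6 + (360/1320)×46 = 60.0045%
Post-stratified estimate weights by population shares:
  0.08×53.5 + 0.63×72.8 + 0.17×77.6 + 0.12×46 = 68.856%
Difference = 68.856 − 60.0045 = 8.8515 pp.

+8.9 percentage points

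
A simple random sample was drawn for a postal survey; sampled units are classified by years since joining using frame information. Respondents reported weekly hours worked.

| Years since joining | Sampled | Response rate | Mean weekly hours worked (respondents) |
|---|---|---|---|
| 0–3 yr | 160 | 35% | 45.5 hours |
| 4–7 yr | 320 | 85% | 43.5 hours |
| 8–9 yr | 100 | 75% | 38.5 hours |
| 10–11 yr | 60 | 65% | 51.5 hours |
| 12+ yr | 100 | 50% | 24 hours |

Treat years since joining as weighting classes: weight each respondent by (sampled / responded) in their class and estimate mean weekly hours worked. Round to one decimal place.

41.3

Inverse-response-rate weighting restores each class to its sampled count, so class totals weight by n_sampled:
  0–3 yr: 160 × 45.5 = 7280
  4–7 yr: 320 × 43.5 = 13,920
  8–9 yr: 100 × 38.5 = 3850
  10–11 yr: 60 × 51.5 = 3090
  12+ yr: 100 × 24 = 2400
Adjusted estimate = 30,540 / 740 = 41.2703 → 41.3.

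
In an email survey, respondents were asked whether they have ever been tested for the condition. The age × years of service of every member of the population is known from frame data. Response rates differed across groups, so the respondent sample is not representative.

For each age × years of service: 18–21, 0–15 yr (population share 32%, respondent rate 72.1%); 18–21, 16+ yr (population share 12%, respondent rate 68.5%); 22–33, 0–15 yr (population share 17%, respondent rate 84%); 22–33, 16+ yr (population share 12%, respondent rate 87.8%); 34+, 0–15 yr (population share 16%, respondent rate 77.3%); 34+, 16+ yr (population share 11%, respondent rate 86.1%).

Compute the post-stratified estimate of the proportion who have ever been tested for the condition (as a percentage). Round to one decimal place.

Reweight to the known age × years of service distribution:
  18–21, 0–15 yr: 0.32 × 72.1 = 23.072
  18–21, 16+ yr: 0.12 × 68.5 = 8.22
  22–33, 0–15 yr: 0.17 × 84 = 14.28
  22–33, 16+ yr: 0.12 × 87.8 = 10.536
  34+, 0–15 yr: 0.16 × 77.3 = 12.368
  34+, 16+ yr: 0.11 × 86.1 = 9.471
Post-stratified estimate = 77.947 → 77.9%.

77.9%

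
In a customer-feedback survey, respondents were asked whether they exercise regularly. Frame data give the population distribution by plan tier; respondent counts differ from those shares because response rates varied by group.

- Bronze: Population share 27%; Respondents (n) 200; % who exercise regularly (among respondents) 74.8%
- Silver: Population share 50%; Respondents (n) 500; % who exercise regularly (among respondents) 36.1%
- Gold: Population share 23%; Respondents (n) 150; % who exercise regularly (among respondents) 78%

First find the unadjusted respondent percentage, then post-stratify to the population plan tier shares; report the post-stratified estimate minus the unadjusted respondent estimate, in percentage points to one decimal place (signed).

+3.6 percentage points

Unadjusted (pooled respondent) estimate weights by respondent counts:
  (200/850)×74.8 + (500/850)×36.1 + (150/850)×78 = 52.6%
Reweighting by population plan tier shares:
  0.27×74.8 + 0.5×36.1 + 0.23×78 = 56.186%
Difference = 56.186 − 52.6 = 3.586 pp.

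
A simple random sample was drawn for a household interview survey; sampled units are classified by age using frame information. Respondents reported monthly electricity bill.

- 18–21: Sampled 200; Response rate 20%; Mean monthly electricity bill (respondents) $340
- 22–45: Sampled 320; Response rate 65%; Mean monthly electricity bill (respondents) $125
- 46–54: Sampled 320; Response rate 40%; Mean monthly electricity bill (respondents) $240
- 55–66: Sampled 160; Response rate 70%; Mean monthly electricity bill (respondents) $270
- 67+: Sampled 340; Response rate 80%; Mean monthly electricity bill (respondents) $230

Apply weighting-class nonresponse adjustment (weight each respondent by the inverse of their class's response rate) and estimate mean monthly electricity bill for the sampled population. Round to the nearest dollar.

$229

Each respondent's weight = sampled/responded in their class; summing within a class gives n_sampled, so:
  18–21: 200 × 340 = 68,000
  22–45: 320 × 125 = 40,000
  46–54: 320 × 240 = 76,800
  55–66: 160 × 270 = 43,200
  67+: 340 × 230 = 78,200
Adjusted estimate = 306,200 / 1,340 = 228.507 → $229.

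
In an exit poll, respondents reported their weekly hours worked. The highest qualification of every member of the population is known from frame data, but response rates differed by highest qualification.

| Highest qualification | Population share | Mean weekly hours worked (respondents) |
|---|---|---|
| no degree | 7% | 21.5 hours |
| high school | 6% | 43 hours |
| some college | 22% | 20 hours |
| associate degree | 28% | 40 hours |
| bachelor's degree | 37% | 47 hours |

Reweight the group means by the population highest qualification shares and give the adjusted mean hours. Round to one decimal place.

Each cell contributes population-share × respondent value:
  no degree: 0.07 × 21.5 = 1.505
  high school: 0.06 × 43 = 2.58
  some college: 0.22 × 20 = 4.4
  associate degree: 0.28 × 40 = 11.2
  bachelor's degree: 0.37 × 47 = 17.39
Post-stratified estimate = 37.075 → 37.1.

37.1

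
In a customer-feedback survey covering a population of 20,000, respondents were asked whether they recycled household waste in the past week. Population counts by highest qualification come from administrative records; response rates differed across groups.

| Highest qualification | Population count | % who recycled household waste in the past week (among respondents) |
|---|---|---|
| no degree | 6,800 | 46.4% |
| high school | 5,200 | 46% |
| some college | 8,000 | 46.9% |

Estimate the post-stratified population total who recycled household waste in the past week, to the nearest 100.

9,300

Each cell contributes its population count × the respondent rate:
  no degree: 6,800 × 46.4% = 3155.2
  high school: 5,200 × 46% = 2392
  some college: 8,000 × 46.9% = 3752
Estimated total = 9299.2 → 9,300.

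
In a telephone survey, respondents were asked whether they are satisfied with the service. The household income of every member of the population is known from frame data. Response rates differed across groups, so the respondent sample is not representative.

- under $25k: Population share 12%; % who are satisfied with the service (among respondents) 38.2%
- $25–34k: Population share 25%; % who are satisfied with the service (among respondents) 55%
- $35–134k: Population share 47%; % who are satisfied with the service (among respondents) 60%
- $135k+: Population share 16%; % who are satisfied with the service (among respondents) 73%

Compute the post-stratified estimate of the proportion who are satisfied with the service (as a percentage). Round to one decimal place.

Post-stratification weights by population share, not respondent share:
  under $25k: 0.12 × 38.2 = 4.584
  $25–34k: 0.25 × 55 = 13.75
  $35–134k: 0.47 × 60 = 28.2
  $135k+: 0.16 × 73 = 11.68
Post-stratified estimate = 58.214 → 58.2%.

58.2%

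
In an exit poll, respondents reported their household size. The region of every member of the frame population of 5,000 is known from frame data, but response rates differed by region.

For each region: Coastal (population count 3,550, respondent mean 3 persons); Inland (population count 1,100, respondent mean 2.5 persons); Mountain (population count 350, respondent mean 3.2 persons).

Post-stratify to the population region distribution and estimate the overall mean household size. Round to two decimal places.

Post-stratification weights by population share, not respondent share:
  Coastal: (3,550/5,000) × 3 = 2.13
  Inland: (1,100/5,000) × 2.5 = 0.55
  Mountain: (350/5,000) × 3.2 = 0.224
Post-stratified estimate = 2.904 → 2.90.

2.90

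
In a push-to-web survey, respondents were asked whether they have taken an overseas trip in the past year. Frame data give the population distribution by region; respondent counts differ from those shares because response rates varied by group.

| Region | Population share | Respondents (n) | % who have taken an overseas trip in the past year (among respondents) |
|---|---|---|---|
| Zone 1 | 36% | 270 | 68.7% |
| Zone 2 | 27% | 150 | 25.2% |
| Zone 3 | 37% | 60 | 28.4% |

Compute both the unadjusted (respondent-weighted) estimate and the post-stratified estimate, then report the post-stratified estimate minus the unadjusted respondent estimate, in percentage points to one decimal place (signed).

-8.0 percentage points

Without adjustment, the pooled respondent share is:
  (270/480)×68.7 + (150/480)×25.2 + (60/480)×28.4 = 50.0688%
Post-stratifying to population shares instead:
  0.36×68.7 + 0.27×25.2 + 0.37×28.4 = 42.044%
Difference = 42.044 − 50.0688 = -8.0248 pp.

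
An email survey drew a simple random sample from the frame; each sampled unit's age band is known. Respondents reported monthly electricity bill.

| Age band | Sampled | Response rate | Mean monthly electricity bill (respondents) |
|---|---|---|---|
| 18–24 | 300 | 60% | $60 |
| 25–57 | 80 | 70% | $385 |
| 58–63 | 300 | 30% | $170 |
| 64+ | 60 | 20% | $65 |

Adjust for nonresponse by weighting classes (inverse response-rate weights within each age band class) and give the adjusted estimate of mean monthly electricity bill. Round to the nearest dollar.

Each respondent's weight = sampled/responded in their class; summing within a class gives n_sampled, so:
  18–24: 300 × 60 = 18,000
  25–57: 80 × 385 = 30,800
  58–63: 300 × 170 = 51,000
  64+: 60 × 65 = 3900
Adjusted estimate = 103,700 / 740 = 140.135 → $140.

$140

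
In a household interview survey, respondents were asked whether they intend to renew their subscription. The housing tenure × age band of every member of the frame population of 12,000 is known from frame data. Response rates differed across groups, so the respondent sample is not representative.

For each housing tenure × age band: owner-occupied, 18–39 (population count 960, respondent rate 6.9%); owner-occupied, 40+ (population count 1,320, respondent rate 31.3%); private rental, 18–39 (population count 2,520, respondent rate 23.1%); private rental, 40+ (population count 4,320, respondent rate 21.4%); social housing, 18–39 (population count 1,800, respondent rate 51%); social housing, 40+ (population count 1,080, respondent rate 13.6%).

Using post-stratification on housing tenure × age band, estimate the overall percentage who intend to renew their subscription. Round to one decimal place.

25.4%

Reweight to the known housing tenure × age band distribution:
  owner-occupied, 18–39: (960/12,000) × 6.9 = 0.552
  owner-occupied, 40+: (1,320/12,000) × 31.3 = 3.443
  private rental, 18–39: (2,520/12,000) × 23.1 = 4.851
  private rental, 40+: (4,320/12,000) × 21.4 = 7.704
  social housing, 18–39: (1,800/12,000) × 51 = 7.65
  social housing, 40+: (1,080/12,000) × 13.6 = 1.224
Post-stratified estimate = 25.424 → 25.4%.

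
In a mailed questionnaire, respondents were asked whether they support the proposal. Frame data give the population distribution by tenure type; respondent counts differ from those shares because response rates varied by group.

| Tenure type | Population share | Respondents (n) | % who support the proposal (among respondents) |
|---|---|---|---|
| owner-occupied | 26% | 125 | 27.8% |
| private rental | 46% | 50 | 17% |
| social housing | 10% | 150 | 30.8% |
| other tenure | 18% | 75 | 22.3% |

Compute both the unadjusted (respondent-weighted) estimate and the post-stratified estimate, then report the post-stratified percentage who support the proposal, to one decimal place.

Naive respondent-only estimate (weights = respondent counts):
  (125/400)×27.8 + (50/400)×17 + (150/400)×30.8 + (75/400)×22.3 = 26.5437%
Post-stratified estimate weights by population shares:
  0.26×27.8 + 0.46×17 + 0.1×30.8 + 0.18×22.3 = 22.142%

22.1%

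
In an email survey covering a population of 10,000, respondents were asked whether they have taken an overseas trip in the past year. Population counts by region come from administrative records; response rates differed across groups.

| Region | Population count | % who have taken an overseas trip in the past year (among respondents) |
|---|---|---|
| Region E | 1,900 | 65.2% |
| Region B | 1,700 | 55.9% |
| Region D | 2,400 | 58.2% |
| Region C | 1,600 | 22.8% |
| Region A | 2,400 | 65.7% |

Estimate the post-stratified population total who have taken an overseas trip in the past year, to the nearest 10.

Each cell contributes its population count × the respondent rate:
  Region E: 1,900 × 65.2% = 1238.8
  Region B: 1,700 × 55.9% = 950.3
  Region D: 2,400 × 58.2% = 1396.8
  Region C: 1,600 × 22.8% = 364.8
  Region A: 2,400 × 65.7% = 1576.8
Estimated total = 5527.5 → 5,530.

5,530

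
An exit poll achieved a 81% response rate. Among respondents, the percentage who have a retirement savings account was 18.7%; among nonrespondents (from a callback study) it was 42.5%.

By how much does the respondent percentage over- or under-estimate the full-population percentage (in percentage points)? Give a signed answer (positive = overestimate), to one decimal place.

Nonresponse fraction = 1 − 0.81 = 0.19.
Bias = (nonresponse fraction) × (respondent percentage − nonrespondent percentage)
     = 0.19 × (18.7 − 42.5) = 0.19 × -23.8 = -4.522.

-4.5 percentage points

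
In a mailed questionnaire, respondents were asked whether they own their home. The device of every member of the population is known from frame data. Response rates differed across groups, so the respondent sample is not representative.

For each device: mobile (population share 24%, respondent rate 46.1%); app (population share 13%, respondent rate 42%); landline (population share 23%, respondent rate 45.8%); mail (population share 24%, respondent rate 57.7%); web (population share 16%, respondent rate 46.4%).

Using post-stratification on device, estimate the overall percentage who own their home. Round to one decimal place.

48.3%

Post-stratification weights by population share, not respondent share:
  mobile: 0.24 × 46.1 = 11.064
  app: 0.13 × 42 = 5.46
  landline: 0.23 × 45.8 = 10.534
  mail: 0.24 × 57.7 = 13.848
  web: 0.16 × 46.4 = 7.424
Post-stratified estimate = 48.33 → 48.3%.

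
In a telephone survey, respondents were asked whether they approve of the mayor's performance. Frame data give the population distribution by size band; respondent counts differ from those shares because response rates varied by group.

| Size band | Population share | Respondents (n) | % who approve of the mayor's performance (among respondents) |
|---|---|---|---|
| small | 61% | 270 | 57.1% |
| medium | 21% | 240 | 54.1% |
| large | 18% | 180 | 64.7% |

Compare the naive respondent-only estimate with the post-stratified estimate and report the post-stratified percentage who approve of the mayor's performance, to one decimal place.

57.8%

Unadjusted (pooled respondent) estimate weights by respondent counts:
  (270/690)×57.1 + (240/690)×54.1 + (180/690)×64.7 = 58.0391%
Post-stratified estimate weights by population shares:
  0.61×57.1 + 0.21×54.1 + 0.18×64.7 = 57.838%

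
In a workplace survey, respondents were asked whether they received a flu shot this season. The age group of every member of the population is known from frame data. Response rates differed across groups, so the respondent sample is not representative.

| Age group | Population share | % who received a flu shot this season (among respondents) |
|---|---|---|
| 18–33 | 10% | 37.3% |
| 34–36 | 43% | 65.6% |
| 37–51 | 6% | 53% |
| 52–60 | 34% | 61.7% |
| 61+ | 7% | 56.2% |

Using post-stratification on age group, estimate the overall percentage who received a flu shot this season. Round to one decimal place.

Weight each group's respondent value by its population share:
  18–33: 0.1 × 37.3 = 3.73
  34–36: 0.43 × 65.6 = 28.208
  37–51: 0.06 × 53 = 3.18
  52–60: 0.34 × 61.7 = 20.978
  61+: 0.07 × 56.2 = 3.934
Post-stratified estimate = 60.03 → 60.0%.

60.0%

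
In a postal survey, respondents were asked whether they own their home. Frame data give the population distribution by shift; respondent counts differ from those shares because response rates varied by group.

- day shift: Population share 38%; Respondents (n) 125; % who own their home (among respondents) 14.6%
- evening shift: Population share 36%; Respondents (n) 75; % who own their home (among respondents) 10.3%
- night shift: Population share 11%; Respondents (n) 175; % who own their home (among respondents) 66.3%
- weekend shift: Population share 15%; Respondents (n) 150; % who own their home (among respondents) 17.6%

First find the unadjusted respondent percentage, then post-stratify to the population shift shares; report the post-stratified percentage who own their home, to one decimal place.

19.2%

Naive respondent-only estimate (weights = respondent counts):
  (125/525)×14.6 + (75/525)×10.3 + (175/525)×66.3 + (150/525)×17.6 = 32.0762%
Post-stratified estimate weights by population shares:
  0.38×14.6 + 0.36×10.3 + 0.11×66.3 + 0.15×17.6 = 19.189%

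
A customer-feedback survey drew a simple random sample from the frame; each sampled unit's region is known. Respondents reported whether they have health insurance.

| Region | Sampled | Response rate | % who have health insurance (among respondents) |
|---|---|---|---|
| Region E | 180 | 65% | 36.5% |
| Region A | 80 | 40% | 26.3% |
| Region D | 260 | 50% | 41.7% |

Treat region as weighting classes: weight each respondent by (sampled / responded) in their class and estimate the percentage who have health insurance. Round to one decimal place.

37.5%

Inverse-response-rate weighting restores each class to its sampled count, so class totals weight by n_sampled:
  Region E: 180 × 36.5 = 6570
  Region A: 80 × 26.3 = 2104
  Region D: 260 × 41.7 = 10,842
Adjusted estimate = 19,516 / 520 = 37.5308 → 37.5%.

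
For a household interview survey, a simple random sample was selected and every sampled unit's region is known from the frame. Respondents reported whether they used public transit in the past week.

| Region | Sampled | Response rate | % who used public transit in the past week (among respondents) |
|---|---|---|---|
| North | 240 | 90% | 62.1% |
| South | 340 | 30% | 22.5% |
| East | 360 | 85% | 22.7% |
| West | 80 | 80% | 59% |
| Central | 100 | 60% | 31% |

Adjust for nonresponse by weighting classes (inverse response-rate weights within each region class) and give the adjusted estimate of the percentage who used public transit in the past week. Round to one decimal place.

Weighting each respondent by the inverse class response rate inflates each class back to its sampled size, so the class weight is n_sampled:
  North: 240 × 62.1 = 14,904
  South: 340 × 22.5 = 7650
  East: 360 × 22.7 = 8172
  West: 80 × 59 = 4720
  Central: 100 × 31 = 3100
Adjusted estimate = 38,546 / 1,120 = 34.4161 → 34.4%.

34.4%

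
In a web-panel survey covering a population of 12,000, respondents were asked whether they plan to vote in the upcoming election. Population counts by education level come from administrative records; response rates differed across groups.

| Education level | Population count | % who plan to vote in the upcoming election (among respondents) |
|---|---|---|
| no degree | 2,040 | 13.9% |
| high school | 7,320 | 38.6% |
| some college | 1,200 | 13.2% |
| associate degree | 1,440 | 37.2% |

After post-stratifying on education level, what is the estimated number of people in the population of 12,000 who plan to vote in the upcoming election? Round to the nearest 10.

3,800

Apply each group's respondent rate to its population count:
  no degree: 2,040 × 13.9% = 283.56
  high school: 7,320 × 38.6% = 2825.52
  some college: 1,200 × 13.2% = 158.4
  associate degree: 1,440 × 37.2% = 535.68
Estimated total = 3803.16 → 3,800.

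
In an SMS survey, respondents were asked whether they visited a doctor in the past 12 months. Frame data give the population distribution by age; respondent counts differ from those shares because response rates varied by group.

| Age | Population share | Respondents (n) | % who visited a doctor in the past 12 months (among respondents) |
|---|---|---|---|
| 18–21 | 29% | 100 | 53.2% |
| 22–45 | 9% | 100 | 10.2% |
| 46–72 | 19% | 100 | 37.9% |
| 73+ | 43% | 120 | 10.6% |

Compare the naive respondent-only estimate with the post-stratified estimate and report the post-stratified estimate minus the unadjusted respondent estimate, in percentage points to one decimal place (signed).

+1.0 percentage points

Without adjustment, the pooled respondent share is:
  (100/420)×53.2 + (100/420)×10.2 + (100/420)×37.9 + (120/420)×10.6 = 27.1476%
Reweighting by population age shares:
  0.29×53.2 + 0.09×10.2 + 0.19×37.9 + 0.43×10.6 = 28.105%
Difference = 28.105 − 27.1476 = 0.9574 pp.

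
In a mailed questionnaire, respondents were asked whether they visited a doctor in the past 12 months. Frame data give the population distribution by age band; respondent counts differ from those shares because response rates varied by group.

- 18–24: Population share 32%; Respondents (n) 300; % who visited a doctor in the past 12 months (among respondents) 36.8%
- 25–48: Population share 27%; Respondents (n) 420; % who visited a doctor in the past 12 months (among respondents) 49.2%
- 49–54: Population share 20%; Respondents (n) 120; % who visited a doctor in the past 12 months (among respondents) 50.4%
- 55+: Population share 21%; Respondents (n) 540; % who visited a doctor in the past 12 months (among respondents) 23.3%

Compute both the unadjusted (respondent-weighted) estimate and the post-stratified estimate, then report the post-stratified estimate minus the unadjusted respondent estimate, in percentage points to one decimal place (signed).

Naive respondent-only estimate (weights = respondent counts):
  (300/1380)×36.8 + (420/1380)×49.2 + (120/1380)×50.4 + (540/1380)×23.3 = 36.4739%
Post-stratified estimate weights by population shares:
  0.32×36.8 + 0.27×49.2 + 0.2×50.4 + 0.21×23.3 = 40.033%
Difference = 40.033 − 36.4739 = 3.5591 pp.

+3.6 percentage points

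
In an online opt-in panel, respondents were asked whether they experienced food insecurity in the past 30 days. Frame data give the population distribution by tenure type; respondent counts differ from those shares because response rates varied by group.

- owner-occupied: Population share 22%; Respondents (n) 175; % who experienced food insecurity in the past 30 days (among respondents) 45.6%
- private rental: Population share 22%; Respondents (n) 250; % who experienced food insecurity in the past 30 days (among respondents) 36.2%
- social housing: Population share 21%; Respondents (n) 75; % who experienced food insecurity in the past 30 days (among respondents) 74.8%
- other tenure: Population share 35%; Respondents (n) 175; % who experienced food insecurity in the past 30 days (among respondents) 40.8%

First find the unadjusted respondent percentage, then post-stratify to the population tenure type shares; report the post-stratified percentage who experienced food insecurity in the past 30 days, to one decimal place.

48.0%

Unadjusted (pooled respondent) estimate weights by respondent counts:
  (175/675)×45.6 + (250/675)×36.2 + (75/675)×74.8 + (175/675)×40.8 = 44.1185%
Post-stratified estimate weights by population shares:
  0.22×45.6 + 0.22×36.2 + 0.21×74.8 + 0.35×40.8 = 47.984%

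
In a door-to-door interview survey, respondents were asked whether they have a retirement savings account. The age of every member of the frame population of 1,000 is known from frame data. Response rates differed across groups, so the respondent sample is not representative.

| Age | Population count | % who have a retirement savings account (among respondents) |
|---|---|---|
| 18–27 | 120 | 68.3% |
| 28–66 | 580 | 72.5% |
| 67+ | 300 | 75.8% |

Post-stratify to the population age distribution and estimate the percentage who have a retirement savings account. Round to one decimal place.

Each cell contributes population-share × respondent value:
  18–27: (120/1,000) × 68.3 = 8.196
  28–66: (580/1,000) × 72.5 = 42.05
  67+: (300/1,000) × 75.8 = 22.74
Post-stratified estimate = 72.986 → 73.0%.

73.0%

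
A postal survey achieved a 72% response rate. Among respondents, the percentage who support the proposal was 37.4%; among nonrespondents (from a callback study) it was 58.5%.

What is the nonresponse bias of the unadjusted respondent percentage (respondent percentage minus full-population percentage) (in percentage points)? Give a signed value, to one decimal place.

-5.9 percentage points

Nonresponse fraction = 1 − 0.72 = 0.28.
Bias = (nonresponse fraction) × (respondent percentage − nonrespondent percentage)
     = 0.28 × (37.4 − 58.5) = 0.28 × -21.1 = -5.908.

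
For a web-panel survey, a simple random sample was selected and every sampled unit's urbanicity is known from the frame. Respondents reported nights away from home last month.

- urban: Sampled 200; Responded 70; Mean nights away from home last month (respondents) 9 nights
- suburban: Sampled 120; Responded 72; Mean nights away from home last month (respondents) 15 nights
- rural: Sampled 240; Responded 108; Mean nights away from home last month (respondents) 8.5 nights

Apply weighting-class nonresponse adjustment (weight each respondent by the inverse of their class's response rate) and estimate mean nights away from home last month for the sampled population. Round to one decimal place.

10.1

Response rates by class: urban 70/200 = 35%, suburban 72/120 = 60%, rural 108/240 = 45%.
Inverse-response-rate weighting restores each class to its sampled count, so class totals weight by n_sampled:
  urban: 200 × 9 = 1800
  suburban: 120 × 15 = 1800
  rural: 240 × 8.5 = 2040
Adjusted estimate = 5640 / 560 = 10.0714 → 10.1.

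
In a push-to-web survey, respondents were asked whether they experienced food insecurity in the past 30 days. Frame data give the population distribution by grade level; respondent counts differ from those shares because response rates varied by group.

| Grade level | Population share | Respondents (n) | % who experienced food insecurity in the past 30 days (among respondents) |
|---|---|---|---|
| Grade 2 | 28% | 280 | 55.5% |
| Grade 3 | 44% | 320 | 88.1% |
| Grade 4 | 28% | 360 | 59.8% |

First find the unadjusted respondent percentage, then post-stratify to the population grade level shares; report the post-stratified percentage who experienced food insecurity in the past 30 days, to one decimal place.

71.0%

Unadjusted (pooled respondent) estimate weights by respondent counts:
  (280/960)×55.5 + (320/960)×88.1 + (360/960)×59.8 = 67.9792%
Post-stratified estimate weights by population shares:
  0.28×55.5 + 0.44×88.1 + 0.28×59.8 = 71.048%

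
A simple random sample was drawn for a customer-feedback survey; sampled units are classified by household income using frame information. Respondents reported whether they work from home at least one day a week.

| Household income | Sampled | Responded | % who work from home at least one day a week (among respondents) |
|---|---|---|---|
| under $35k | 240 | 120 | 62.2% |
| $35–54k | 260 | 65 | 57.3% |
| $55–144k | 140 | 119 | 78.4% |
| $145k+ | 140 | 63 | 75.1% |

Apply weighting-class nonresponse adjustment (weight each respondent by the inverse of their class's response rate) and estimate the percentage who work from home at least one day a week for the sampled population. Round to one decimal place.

65.8%

Class response rates: under $35k 120/240 = 50%, $35–54k 65/260 = 25%, $55–144k 119/140 = 85%, $145k+ 63/140 = 45%.
With weight = n_sampled/n_responded per class, the weighted class total is n_sampled:
  under $35k: 240 × 62.2 = 14,928
  $35–54k: 260 × 57.3 = 14,898
  $55–144k: 140 × 78.4 = 10,976
  $145k+: 140 × 75.1 = 10,514
Adjusted estimate = 51,316 / 780 = 65.7897 → 65.8%.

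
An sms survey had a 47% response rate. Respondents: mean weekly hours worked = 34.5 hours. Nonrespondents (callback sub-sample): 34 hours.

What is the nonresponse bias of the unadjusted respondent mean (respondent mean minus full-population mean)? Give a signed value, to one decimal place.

Nonresponse fraction = 1 − 0.47 = 0.53.
Bias = (nonresponse fraction) × (respondent mean − nonrespondent mean)
     = 0.53 × (34.5 − 34) = 0.53 × 0.5 = 0.265.

+0.3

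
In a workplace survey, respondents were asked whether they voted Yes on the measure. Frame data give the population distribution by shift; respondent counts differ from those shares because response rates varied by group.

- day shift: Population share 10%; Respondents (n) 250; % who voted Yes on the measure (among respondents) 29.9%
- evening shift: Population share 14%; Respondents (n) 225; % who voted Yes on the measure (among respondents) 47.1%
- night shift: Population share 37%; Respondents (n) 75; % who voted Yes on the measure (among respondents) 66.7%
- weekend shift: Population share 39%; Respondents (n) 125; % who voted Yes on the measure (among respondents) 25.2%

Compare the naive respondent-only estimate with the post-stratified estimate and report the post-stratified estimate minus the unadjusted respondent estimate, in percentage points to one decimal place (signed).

Unadjusted (pooled respondent) estimate weights by respondent counts:
  (250/675)×29.9 + (225/675)×47.1 + (75/675)×66.7 + (125/675)×25.2 = 38.8519%
Post-stratified estimate weights by population shares:
  0.1×29.9 + 0.14×47.1 + 0.37×66.7 + 0.39×25.2 = 44.091%
Difference = 44.091 − 38.8519 = 5.2391 pp.

+5.2 percentage points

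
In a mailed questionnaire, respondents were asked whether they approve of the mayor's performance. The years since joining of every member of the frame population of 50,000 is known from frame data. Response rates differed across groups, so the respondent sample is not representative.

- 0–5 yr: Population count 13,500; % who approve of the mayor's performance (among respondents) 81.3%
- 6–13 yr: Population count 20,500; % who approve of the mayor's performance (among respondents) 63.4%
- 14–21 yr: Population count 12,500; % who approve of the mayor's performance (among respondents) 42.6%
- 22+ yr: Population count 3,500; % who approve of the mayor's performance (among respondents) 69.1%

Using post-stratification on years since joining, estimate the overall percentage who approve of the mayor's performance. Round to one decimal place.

Each cell contributes population-share × respondent value:
  0–5 yr: (13,500/50,000) × 81.3 = 21.951
  6–13 yr: (20,500/50,000) × 63.4 = 25.994
  14–21 yr: (12,500/50,000) × 42.6 = 10.65
  22+ yr: (3,500/50,000) × 69.1 = 4.837
Post-stratified estimate = 63.432 → 63.4%.

63.4%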